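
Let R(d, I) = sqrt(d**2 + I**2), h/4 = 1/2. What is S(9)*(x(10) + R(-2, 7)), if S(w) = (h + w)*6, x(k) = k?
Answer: 660 + 66*sqrt(53) ≈ 1140.5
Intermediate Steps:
h = 2 (h = 4/2 = 4*(1/2) = 2)
R(d, I) = sqrt(I**2 + d**2)
S(w) = 12 + 6*w (S(w) = (2 + w)*6 = 12 + 6*w)
S(9)*(x(10) + R(-2, 7)) = (12 + 6*9)*(10 + sqrt(7**2 + (-2)**2)) = (12 + 54)*(10 + sqrt(49 + 4)) = 66*(10 + sqrt(53)) = 660 + 66*sqrt(53)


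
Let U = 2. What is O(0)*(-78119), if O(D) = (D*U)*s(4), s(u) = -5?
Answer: 0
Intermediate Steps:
O(D) = -10*D (O(D) = (D*2)*(-5) = (2*D)*(-5) = -10*D)
O(0)*(-78119) = -10*0*(-78119) = 0*(-78119) = 0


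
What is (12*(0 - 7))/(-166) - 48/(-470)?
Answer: 11862/19505 ≈ 0.60815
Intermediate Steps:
(12*(0 - 7))/(-166) - 48/(-470) = (12*(-7))*(-1/166) - 48*(-1/470) = -84*(-1/166) + 24/235 = 42/83 + 24/235 = 11862/19505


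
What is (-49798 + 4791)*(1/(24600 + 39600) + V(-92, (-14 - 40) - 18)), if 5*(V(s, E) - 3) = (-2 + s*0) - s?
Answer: -60678482407/64200 ≈ -9.4515e+5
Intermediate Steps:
V(s, E) = 13/5 - s/5 (V(s, E) = 3 + ((-2 + s*0) - s)/5 = 3 + ((-2 + 0) - s)/5 = 3 + (-2 - s)/5 = 3 + (-2/5 - s/5) = 13/5 - s/5)
(-49798 + 4791)*(1/(24600 + 39600) + V(-92, (-14 - 40) - 18)) = (-49798 + 4791)*(1/(24600 + 39600) + (13/5 - 1/5*(-92))) = -45007*(1/64200 + (13/5 + 92/5)) = -45007*(1/64200 + 21) = -45007*1348201/64200 = -60678482407/64200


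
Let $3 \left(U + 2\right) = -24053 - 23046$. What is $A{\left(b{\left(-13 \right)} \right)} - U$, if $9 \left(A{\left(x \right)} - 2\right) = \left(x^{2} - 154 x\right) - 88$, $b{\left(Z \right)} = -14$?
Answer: $\frac{143597}{9} \approx 15955.0$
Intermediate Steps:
$U = - \frac{47105}{3}$ ($U = -2 + \frac{-24053 - 23046}{3} = -2 + \frac{1}{3} \left(-47099\right) = -2 - \frac{47099}{3} = - \frac{47105}{3} \approx -15702.0$)
$A{\left(x \right)} = - \frac{70}{9} - \frac{154 x}{9} + \frac{x^{2}}{9}$ ($A{\left(x \right)} = 2 + \frac{\left(x^{2} - 154 x\right) - 88}{9} = 2 + \frac{-88 + x^{2} - 154 x}{9} = 2 - \left(\frac{88}{9} - \frac{x^{2}}{9} + \frac{154 x}{9}\right) = - \frac{70}{9} - \frac{154 x}{9} + \frac{x^{2}}{9}$)
$A{\left(b{\left(-13 \right)} \right)} - U = \left(- \frac{70}{9} - - \frac{2156}{9} + \frac{\left(-14\right)^{2}}{9}\right) - - \frac{47105}{3} = \left(- \frac{70}{9} + \frac{2156}{9} + \frac{1}{9} \cdot 196\right) + \frac{47105}{3} = \left(- \frac{70}{9} + \frac{2156}{9} + \frac{196}{9}\right) + \frac{47105}{3} = \frac{2282}{9} + \frac{47105}{3} = \frac{143597}{9}$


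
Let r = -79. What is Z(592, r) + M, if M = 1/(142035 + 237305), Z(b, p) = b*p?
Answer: -17740973119/379340 ≈ -46768.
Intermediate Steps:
M = 1/379340 ≈ 2.6362e-6
Z(592, r) + M = 592*(-79) + 1/379340 = -46768 + 1/379340 = -17740973119/379340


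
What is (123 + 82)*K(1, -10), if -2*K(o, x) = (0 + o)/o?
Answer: -205/2 ≈ -102.50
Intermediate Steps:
K(o, x) = -½ (K(o, x) = -(0 + o)/(2*o) = -o/(2*o) = -½*1 = -½)
(123 + 82)*K(1, -10) = (123 + 82)*(-½) = 205*(-½) = -205/2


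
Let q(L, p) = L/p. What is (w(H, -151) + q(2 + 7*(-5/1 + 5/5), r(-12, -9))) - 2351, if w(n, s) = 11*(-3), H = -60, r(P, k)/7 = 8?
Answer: -66765/28 ≈ -2384.5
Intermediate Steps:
r(P, k) = 56 (r(P, k) = 7*8 = 56)
w(n, s) = -33
(w(H, -151) + q(2 + 7*(-5/1 + 5/5), r(-12, -9))) - 2351 = (-33 + (2 + 7*(-5/1 + 5/5))/56) - 2351 = (-33 + (2 + 7*(-5*1 + 5*(⅕)))*(1/56)) - 2351 = (-33 + (2 + 7*(-5 + 1))*(1/56)) - 2351 = (-33 + (2 + 7*(-4))*(1/56)) - 2351 = (-33 + (2 - 28)*(1/56)) - 2351 = (-33 - 26*1/56) - 2351 = (-33 - 13/28) - 2351 = -937/28 - 2351 = -66765/28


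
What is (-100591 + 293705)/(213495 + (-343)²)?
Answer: 96557/165572 ≈ 0.58317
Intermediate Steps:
(-100591 + 293705)/(213495 + (-343)²) = 193114/(213495 + 117649) = 193114/331144 = 193114*(1/331144) = 96557/165572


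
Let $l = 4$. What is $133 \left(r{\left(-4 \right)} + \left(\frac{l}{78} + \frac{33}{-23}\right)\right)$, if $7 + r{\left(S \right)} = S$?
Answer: $- \frac{1477364}{897} \approx -1647.0$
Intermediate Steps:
$r{\left(S \right)} = -7 + S$
$133 \left(r{\left(-4 \right)} + \left(\frac{l}{78} + \frac{33}{-23}\right)\right) = 133 \left(\left(-7 - 4\right) + \left(\frac{4}{78} + \frac{33}{-23}\right)\right) = 133 \left(-11 + \left(4 \cdot \frac{1}{78} + 33 \left(- \frac{1}{23}\right)\right)\right) = 133 \left(-11 + \left(\frac{2}{39} - \frac{33}{23}\right)\right) = 133 \left(-11 - \frac{1241}{897}\right) = 133 \left(- \frac{11108}{897}\right) = - \frac{1477364}{897}$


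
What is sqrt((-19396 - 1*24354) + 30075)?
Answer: 5*I*sqrt(547) ≈ 116.94*I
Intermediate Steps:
sqrt((-19396 - 1*24354) + 30075) = sqrt((-19396 - 24354) + 30075) = sqrt(-43750 + 30075) = sqrt(-13675) = 5*I*sqrt(547)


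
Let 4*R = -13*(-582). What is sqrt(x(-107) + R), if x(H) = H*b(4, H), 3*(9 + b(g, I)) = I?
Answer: 5*sqrt(9606)/6 ≈ 81.675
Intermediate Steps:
b(g, I) = -9 + I/3
x(H) = H*(-9 + H/3)
R = 3783/2 (R = (-13*(-582))/4 = (1/4)*7566 = 3783/2 ≈ 1891.5)
sqrt(x(-107) + R) = sqrt((1/3)*(-107)*(-27 - 107) + 3783/2) = sqrt((1/3)*(-107)*(-134) + 3783/2) = sqrt(14338/3 + 3783/2) = sqrt(40025/6) = 5*sqrt(9606)/6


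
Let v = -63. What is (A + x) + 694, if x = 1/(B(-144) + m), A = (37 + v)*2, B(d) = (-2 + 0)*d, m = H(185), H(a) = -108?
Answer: 115561/180 ≈ 642.01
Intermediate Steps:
m = -108
B(d) = -2*d
A = -52 (A = (37 - 63)*2 = -26*2 = -52)
x = 1/180 (x = 1/(-2*(-144) - 108) = 1/(288 - 108) = 1/180 ≈ 0.0055556)
(A + x) + 694 = (-52 + 1/180) + 694 = -9359/180 + 694 = 115561/180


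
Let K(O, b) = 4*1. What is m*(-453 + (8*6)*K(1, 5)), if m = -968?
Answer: 252648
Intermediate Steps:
K(O, b) = 4
m*(-453 + (8*6)*K(1, 5)) = -968*(-453 + (8*6)*4) = -968*(-453 + 48*4) = -968*(-453 + 192) = -968*(-261) = 252648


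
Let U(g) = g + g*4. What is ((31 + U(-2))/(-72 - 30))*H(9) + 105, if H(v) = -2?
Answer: 1792/17 ≈ 105.41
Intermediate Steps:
U(g) = 5*g (U(g) = g + 4*g = 5*g)
((31 + U(-2))/(-72 - 30))*H(9) + 105 = ((31 + 5*(-2))/(-72 - 30))*(-2) + 105 = ((31 - 10)/(-102))*(-2) + 105 = (21*(-1/102))*(-2) + 105 = -7/34*(-2) + 105 = 7/17 + 105 = 1792/17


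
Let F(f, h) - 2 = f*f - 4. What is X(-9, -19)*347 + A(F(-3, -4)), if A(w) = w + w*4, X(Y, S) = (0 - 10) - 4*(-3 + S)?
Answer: 27101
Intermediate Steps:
F(f, h) = -2 + f² (F(f, h) = 2 + (f*f - 4) = 2 + (f² - 4) = 2 + (-4 + f²) = -2 + f²)
X(Y, S) = 2 - 4*S (X(Y, S) = -10 + (12 - 4*S) = 2 - 4*S)
A(w) = 5*w (A(w) = w + 4*w = 5*w)
X(-9, -19)*347 + A(F(-3, -4)) = (2 - 4*(-19))*347 + 5*(-2 + (-3)²) = (2 + 76)*347 + 5*(-2 + 9) = 78*347 + 5*7 = 27066 + 35 = 27101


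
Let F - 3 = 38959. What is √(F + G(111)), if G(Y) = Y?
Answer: √39073 ≈ 197.67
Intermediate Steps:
F = 38962 (F = 3 + 38959 = 38962)
√(F + G(111)) = √(38962 + 111) = √39073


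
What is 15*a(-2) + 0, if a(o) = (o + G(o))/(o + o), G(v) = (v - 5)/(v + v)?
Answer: 15/16 ≈ 0.93750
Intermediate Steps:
G(v) = (-5 + v)/(2*v) (G(v) = (-5 + v)/((2*v)) = (-5 + v)*(1/(2*v)) = (-5 + v)/(2*v))
a(o) = (o + (-5 + o)/(2*o))/(2*o) (a(o) = (o + (-5 + o)/(2*o))/(o + o) = (o + (-5 + o)/(2*o))/((2*o)) = (o + (-5 + o)/(2*o))*(1/(2*o)) = (o + (-5 + o)/(2*o))/(2*o))
15*a(-2) + 0 = 15*((¼)*(-5 - 2 + 2*(-2)²)/(-2)²) + 0 = 15*((¼)*(¼)*(-5 - 2 + 2*4)) + 0 = 15*((¼)*(¼)*(-5 - 2 + 8)) + 0 = 15*((¼)*(¼)*1) + 0 = 15*(1/16) + 0 = 15/16 + 0 = 15/16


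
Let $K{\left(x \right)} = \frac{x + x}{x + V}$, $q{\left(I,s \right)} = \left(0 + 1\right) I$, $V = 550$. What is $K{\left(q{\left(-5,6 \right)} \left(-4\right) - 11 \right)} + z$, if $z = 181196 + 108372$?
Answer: $\frac{161868530}{559} \approx 2.8957 \cdot 10^{5}$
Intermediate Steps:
$q{\left(I,s \right)} = I$ ($q{\left(I,s \right)} = 1 I = I$)
$K{\left(x \right)} = \frac{2 x}{550 + x}$ ($K{\left(x \right)} = \frac{x + x}{x + 550} = \frac{2 x}{550 + x}$)
$z = 289568$
$K{\left(q{\left(-5,6 \right)} \left(-4\right) - 11 \right)} + z = \frac{2 \left(\left(-5\right) \left(-4\right) - 11\right)}{550 - -9} + 289568 = \frac{2 \left(20 - 11\right)}{550 + \left(20 - 11\right)} + 289568 = 2 \cdot 9 \frac{1}{550 + 9} + 289568 = 2 \cdot 9 \cdot \frac{1}{559} + 289568 = \frac{18}{559} + 289568 = \frac{161868530}{559}$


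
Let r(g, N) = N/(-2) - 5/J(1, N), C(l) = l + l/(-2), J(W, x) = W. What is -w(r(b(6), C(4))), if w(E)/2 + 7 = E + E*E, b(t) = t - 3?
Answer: -46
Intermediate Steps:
b(t) = -3 + t
C(l) = l/2 (C(l) = l + l*(-½) = l - l/2 = l/2)
r(g, N) = -5 - N/2 (r(g, N) = N/(-2) - 5/1 = N*(-½) - 5*1 = -N/2 - 5 = -5 - N/2)
w(E) = -14 + 2*E + 2*E² (w(E) = -14 + 2*(E + E*E) = -14 + 2*(E + E²) = -14 + (2*E + 2*E²) = -14 + 2*E + 2*E²)
-w(r(b(6), C(4))) = -(-14 + 2*(-5 - 4/4) + 2*(-5 - 4/4)²) = -(-14 + 2*(-5 - ½*2) + 2*(-5 - ½*2)²) = -(-14 + 2*(-5 - 1) + 2*(-5 - 1)²) = -(-14 + 2*(-6) + 2*(-6)²) = -(-14 - 12 + 2*36) = -(-14 - 12 + 72) = -1*46 = -46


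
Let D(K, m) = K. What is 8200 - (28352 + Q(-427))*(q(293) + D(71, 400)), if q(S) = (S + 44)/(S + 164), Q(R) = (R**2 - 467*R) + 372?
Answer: -13452838808/457 ≈ -2.9437e+7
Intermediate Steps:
Q(R) = 372 + R**2 - 467*R
q(S) = (44 + S)/(164 + S)
8200 - (28352 + Q(-427))*(q(293) + D(71, 400)) = 8200 - (28352 + (372 + (-427)**2 - 467*(-427)))*((44 + 293)/(164 + 293) + 71) = 8200 - (28352 + (372 + 182329 + 199409))*(337/457 + 71) = 8200 - (28352 + 382110)*((1/457)*337 + 71) = 8200 - 410462*(337/457 + 71) = 8200 - 410462*32784/457 = 8200 - 1*13456586208/457 = 8200 - 13456586208/457 = -13452838808/457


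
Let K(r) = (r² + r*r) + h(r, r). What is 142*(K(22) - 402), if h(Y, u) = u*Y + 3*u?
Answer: 158472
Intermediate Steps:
h(Y, u) = 3*u + Y*u (h(Y, u) = Y*u + 3*u = 3*u + Y*u)
K(r) = 2*r² + r*(3 + r) (K(r) = (r² + r*r) + r*(3 + r) = (r² + r²) + r*(3 + r) = 2*r² + r*(3 + r))
142*(K(22) - 402) = 142*(3*22*(1 + 22) - 402) = 142*(3*22*23 - 402) = 142*(1518 - 402) = 142*1116 = 158472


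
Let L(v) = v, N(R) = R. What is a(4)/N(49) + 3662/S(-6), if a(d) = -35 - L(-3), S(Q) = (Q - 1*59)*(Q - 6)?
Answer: 77239/19110 ≈ 4.0418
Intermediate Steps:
S(Q) = (-59 + Q)*(-6 + Q) (S(Q) = (Q - 59)*(-6 + Q) = (-59 + Q)*(-6 + Q))
a(d) = -32 (a(d) = -35 - 1*(-3) = -35 + 3 = -32)
a(4)/N(49) + 3662/S(-6) = -32/49 + 3662/(354 + (-6)² - 65*(-6)) = -32*1/49 + 3662/(354 + 36 + 390) = -32/49 + 3662/780 = -32/49 + 3662*(1/780) = -32/49 + 1831/390 = 77239/19110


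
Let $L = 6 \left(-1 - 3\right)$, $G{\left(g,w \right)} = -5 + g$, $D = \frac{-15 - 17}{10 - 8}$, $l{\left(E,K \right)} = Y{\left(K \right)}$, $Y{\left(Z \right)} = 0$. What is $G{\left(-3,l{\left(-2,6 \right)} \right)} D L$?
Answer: $-3072$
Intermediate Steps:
$l{\left(E,K \right)} = 0$
$D = -16$ ($D = - \frac{32}{2} = \left(-32\right) \frac{1}{2} = -16$)
$L = -24$ ($L = 6 \left(-4\right) = -24$)
$G{\left(-3,l{\left(-2,6 \right)} \right)} D L = \left(-5 - 3\right) \left(-16\right) \left(-24\right) = \left(-8\right) \left(-16\right) \left(-24\right) = 128 \left(-24\right) = -3072$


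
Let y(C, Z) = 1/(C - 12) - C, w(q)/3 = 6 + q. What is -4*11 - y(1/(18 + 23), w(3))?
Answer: -883592/20131 ≈ -43.892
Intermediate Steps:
w(q) = 18 + 3*q (w(q) = 3*(6 + q) = 18 + 3*q)
y(C, Z) = 1/(-12 + C) - C
-4*11 - y(1/(18 + 23), w(3)) = -4*11 - (1 - (1/(18 + 23))**2 + 12/(18 + 23))/(-12 + 1/(18 + 23)) = -44 - (1 - (1/41)**2 + 12/41)/(-12 + 1/41) = -44 - (1 - (1/41)**2 + 12*(1/41))/(-12 + 1/41) = -44 - (1 - 1*1/1681 + 12/41)/(-491/41) = -44 - (-41)*(1 - 1/1681 + 12/41)/491 = -44 - (-41)*2172/(491*1681) = -44 - 1*(-2172/20131) = -44 + 2172/20131 = -883592/20131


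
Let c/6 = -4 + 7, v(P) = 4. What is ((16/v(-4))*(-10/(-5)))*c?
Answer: 144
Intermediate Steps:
c = 18 (c = 6*(-4 + 7) = 6*3 = 18)
((16/v(-4))*(-10/(-5)))*c = ((16/4)*(-10/(-5)))*18 = ((16*(1/4))*(-10*(-1/5)))*18 = (4*2)*18 = 8*18 = 144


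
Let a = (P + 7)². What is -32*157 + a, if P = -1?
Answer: -4988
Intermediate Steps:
a = 36 (a = (-1 + 7)² = 6² = 36)
-32*157 + a = -32*157 + 36 = -5024 + 36 = -4988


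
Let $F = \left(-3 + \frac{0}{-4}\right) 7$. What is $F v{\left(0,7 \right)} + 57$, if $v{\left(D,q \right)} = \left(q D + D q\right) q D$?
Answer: $57$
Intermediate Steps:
$v{\left(D,q \right)} = 2 D^{2} q^{2}$ ($v{\left(D,q \right)} = \left(D q + D q\right) q D = 2 D q q D = 2 D q^{2} D = 2 D^{2} q^{2}$)
$F = -21$ ($F = \left(-3 + 0 \left(- \frac{1}{4}\right)\right) 7 = \left(-3 + 0\right) 7 = \left(-3\right) 7 = -21$)
$F v{\left(0,7 \right)} + 57 = - 21 \cdot 2 \cdot 0^{2} \cdot 7^{2} + 57 = - 21 \cdot 2 \cdot 0 \cdot 49 + 57 = \left(-21\right) 0 + 57 = 0 + 57 = 57$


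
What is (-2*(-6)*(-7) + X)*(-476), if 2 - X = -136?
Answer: -25704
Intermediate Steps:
X = 138 (X = 2 - 1*(-136) = 2 + 136 = 138)
(-2*(-6)*(-7) + X)*(-476) = (-2*(-6)*(-7) + 138)*(-476) = (12*(-7) + 138)*(-476) = (-84 + 138)*(-476) = 54*(-476) = -25704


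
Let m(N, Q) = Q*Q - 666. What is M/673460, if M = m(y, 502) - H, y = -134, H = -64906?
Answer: 79061/168365 ≈ 0.46958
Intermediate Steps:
m(N, Q) = -666 + Q**2 (m(N, Q) = Q**2 - 666 = -666 + Q**2)
M = 316244 (M = (-666 + 502**2) - 1*(-64906) = (-666 + 252004) + 64906 = 251338 + 64906 = 316244)
M/673460 = 316244/673460 = 316244*(1/673460) = 79061/168365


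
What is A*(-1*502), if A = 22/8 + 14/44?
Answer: -33885/22 ≈ -1540.2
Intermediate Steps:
A = 135/44 (A = 22*(1/8) + 14*(1/44) = 11/4 + 7/22 = 135/44 ≈ 3.0682)
A*(-1*502) = 135*(-1*502)/44 = (135/44)*(-502) = -33885/22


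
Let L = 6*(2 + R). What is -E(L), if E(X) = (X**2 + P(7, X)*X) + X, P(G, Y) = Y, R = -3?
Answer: -66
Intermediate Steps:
L = -6 (L = 6*(2 - 3) = 6*(-1) = -6)
E(X) = X + 2*X**2 (E(X) = (X**2 + X*X) + X = (X**2 + X**2) + X = 2*X**2 + X = X + 2*X**2)
-E(L) = -(-6)*(1 + 2*(-6)) = -(-6)*(1 - 12) = -(-6)*(-11) = -1*66 = -66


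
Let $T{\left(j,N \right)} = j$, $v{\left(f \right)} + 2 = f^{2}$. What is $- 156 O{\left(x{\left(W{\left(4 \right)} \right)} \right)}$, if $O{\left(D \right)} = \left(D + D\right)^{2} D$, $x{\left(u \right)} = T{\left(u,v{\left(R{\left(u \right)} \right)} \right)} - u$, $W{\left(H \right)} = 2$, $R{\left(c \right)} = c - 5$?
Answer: $0$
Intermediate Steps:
$R{\left(c \right)} = -5 + c$
$v{\left(f \right)} = -2 + f^{2}$
$x{\left(u \right)} = 0$ ($x{\left(u \right)} = u - u = 0$)
$O{\left(D \right)} = 4 D^{3}$ ($O{\left(D \right)} = \left(2 D\right)^{2} D = 4 D^{2} D = 4 D^{3}$)
$- 156 O{\left(x{\left(W{\left(4 \right)} \right)} \right)} = - 156 \cdot 4 \cdot 0^{3} = - 156 \cdot 4 \cdot 0 = \left(-156\right) 0 = 0$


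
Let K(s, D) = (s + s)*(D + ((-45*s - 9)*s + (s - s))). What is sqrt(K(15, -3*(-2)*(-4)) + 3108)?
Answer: 2*I*sqrt(76353) ≈ 552.64*I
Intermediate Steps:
K(s, D) = 2*s*(D + s*(-9 - 45*s)) (K(s, D) = (2*s)*(D + ((-9 - 45*s)*s + 0)) = (2*s)*(D + (s*(-9 - 45*s) + 0)) = (2*s)*(D + s*(-9 - 45*s)) = 2*s*(D + s*(-9 - 45*s)))
sqrt(K(15, -3*(-2)*(-4)) + 3108) = sqrt(2*15*(-3*(-2)*(-4) - 45*15**2 - 9*15) + 3108) = sqrt(2*15*(6*(-4) - 45*225 - 135) + 3108) = sqrt(2*15*(-24 - 10125 - 135) + 3108) = sqrt(2*15*(-10284) + 3108) = sqrt(-308520 + 3108) = sqrt(-305412) = 2*I*sqrt(76353)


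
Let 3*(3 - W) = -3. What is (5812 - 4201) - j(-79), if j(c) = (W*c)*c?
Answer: -23353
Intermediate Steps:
W = 4 (W = 3 - ⅓*(-3) = 3 + 1 = 4)
j(c) = 4*c² (j(c) = (4*c)*c = 4*c²)
(5812 - 4201) - j(-79) = (5812 - 4201) - 4*(-79)² = 1611 - 4*6241 = 1611 - 1*24964 = 1611 - 24964 = -23353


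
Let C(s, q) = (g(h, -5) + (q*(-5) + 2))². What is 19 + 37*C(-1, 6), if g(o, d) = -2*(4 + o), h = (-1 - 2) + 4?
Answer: 53447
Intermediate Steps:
h = 1 (h = -3 + 4 = 1)
g(o, d) = -8 - 2*o
C(s, q) = (-8 - 5*q)² (C(s, q) = ((-8 - 2*1) + (q*(-5) + 2))² = ((-8 - 2) + (-5*q + 2))² = (-10 + (2 - 5*q))² = (-8 - 5*q)²)
19 + 37*C(-1, 6) = 19 + 37*(8 + 5*6)² = 19 + 37*(8 + 30)² = 19 + 37*38² = 19 + 37*1444 = 19 + 53428 = 53447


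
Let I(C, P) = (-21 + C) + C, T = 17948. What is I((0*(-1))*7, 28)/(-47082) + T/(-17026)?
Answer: -20111195/19086146 ≈ -1.0537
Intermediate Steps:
I(C, P) = -21 + 2*C
I((0*(-1))*7, 28)/(-47082) + T/(-17026) = (-21 + 2*((0*(-1))*7))/(-47082) + 17948/(-17026) = (-21 + 2*(0*7))*(-1/47082) + 17948*(-1/17026) = (-21 + 2*0)*(-1/47082) - 8974/8513 = (-21 + 0)*(-1/47082) - 8974/8513 = -21*(-1/47082) - 8974/8513 = 1/2242 - 8974/8513 = -20111195/19086146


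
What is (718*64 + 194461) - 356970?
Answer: -116557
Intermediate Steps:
(718*64 + 194461) - 356970 = (45952 + 194461) - 356970 = 240413 - 356970 = -116557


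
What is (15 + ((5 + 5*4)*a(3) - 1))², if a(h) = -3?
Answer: 3721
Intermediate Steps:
(15 + ((5 + 5*4)*a(3) - 1))² = (15 + ((5 + 5*4)*(-3) - 1))² = (15 + ((5 + 20)*(-3) - 1))² = (15 + (25*(-3) - 1))² = (15 + (-75 - 1))² = (15 - 76)² = (-61)² = 3721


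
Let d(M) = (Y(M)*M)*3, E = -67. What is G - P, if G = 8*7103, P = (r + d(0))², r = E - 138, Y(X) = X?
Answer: 14799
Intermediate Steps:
r = -205 (r = -67 - 138 = -205)
d(M) = 3*M² (d(M) = (M*M)*3 = M²*3 = 3*M²)
P = 42025 (P = (-205 + 3*0²)² = (-205 + 3*0)² = (-205 + 0)² = (-205)² = 42025)
G = 56824
G - P = 56824 - 1*42025 = 56824 - 42025 = 14799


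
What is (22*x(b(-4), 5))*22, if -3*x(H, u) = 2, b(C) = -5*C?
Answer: -968/3 ≈ -322.67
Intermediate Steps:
x(H, u) = -⅔ (x(H, u) = -⅓*2 = -⅔)
(22*x(b(-4), 5))*22 = (22*(-⅔))*22 = -44/3*22 = -968/3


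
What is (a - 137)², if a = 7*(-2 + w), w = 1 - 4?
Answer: 29584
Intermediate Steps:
w = -3
a = -35 (a = 7*(-2 - 3) = 7*(-5) = -35)
(a - 137)² = (-35 - 137)² = (-172)² = 29584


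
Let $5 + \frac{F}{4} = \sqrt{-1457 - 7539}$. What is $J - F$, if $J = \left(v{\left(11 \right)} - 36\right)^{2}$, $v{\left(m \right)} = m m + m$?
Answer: $9236 - 8 i \sqrt{2249} \approx 9236.0 - 379.39 i$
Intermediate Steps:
$v{\left(m \right)} = m + m^{2}$ ($v{\left(m \right)} = m^{2} + m = m + m^{2}$)
$F = -20 + 8 i \sqrt{2249}$ ($F = -20 + 4 \sqrt{-1457 - 7539} = -20 + 4 \sqrt{-8996} = -20 + 4 \cdot 2 i \sqrt{2249} = -20 + 8 i \sqrt{2249} \approx -20.0 + 379.39 i$)
$J = 9216$ ($J = \left(11 \left(1 + 11\right) - 36\right)^{2} = \left(11 \cdot 12 - 36\right)^{2} = \left(132 - 36\right)^{2} = 96^{2} = 9216$)
$J - F = 9216 - \left(-20 + 8 i \sqrt{2249}\right) = 9216 + \left(20 - 8 i \sqrt{2249}\right) = 9236 - 8 i \sqrt{2249}$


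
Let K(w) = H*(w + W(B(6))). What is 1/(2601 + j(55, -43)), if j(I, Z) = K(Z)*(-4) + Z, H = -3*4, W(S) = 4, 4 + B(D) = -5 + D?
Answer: 1/686 ≈ 0.0014577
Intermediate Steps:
B(D) = -9 + D (B(D) = -4 + (-5 + D) = -9 + D)
H = -12
K(w) = -48 - 12*w (K(w) = -12*(w + 4) = -12*(4 + w) = -48 - 12*w)
j(I, Z) = 192 + 49*Z (j(I, Z) = (-48 - 12*Z)*(-4) + Z = (192 + 48*Z) + Z = 192 + 49*Z)
1/(2601 + j(55, -43)) = 1/(2601 + (192 + 49*(-43))) = 1/(2601 + (192 - 2107)) = 1/(2601 - 1915) = 1/686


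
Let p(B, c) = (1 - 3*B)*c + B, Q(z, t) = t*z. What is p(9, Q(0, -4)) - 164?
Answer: -155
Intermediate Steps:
p(B, c) = B + c*(1 - 3*B) (p(B, c) = c*(1 - 3*B) + B = B + c*(1 - 3*B))
p(9, Q(0, -4)) - 164 = (9 - 4*0 - 3*9*(-4*0)) - 164 = (9 + 0 - 3*9*0) - 164 = (9 + 0 + 0) - 164 = 9 - 164 = -155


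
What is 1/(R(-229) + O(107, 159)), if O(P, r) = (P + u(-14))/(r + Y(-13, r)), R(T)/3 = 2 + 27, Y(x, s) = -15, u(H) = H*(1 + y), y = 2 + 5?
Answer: 144/12523 ≈ 0.011499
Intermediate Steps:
y = 7
u(H) = 8*H (u(H) = H*(1 + 7) = H*8 = 8*H)
R(T) = 87 (R(T) = 3*(2 + 27) = 3*29 = 87)
O(P, r) = (-112 + P)/(-15 + r) (O(P, r) = (P + 8*(-14))/(r - 15) = (P - 112)/(-15 + r) = (-112 + P)/(-15 + r))
1/(R(-229) + O(107, 159)) = 1/(87 + (-112 + 107)/(-15 + 159)) = 1/(87 - 5/144) = 1/(12523/144) = 144/12523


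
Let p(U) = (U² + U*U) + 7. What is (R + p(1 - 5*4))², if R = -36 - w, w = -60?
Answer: 567009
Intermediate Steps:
p(U) = 7 + 2*U² (p(U) = (U² + U²) + 7 = 2*U² + 7 = 7 + 2*U²)
R = 24 (R = -36 - 1*(-60) = -36 + 60 = 24)
(R + p(1 - 5*4))² = (24 + (7 + 2*(1 - 5*4)²))² = (24 + (7 + 2*(1 - 20)²))² = (24 + (7 + 2*(-19)²))² = (24 + (7 + 2*361))² = (24 + (7 + 722))² = (24 + 729)² = 753² = 567009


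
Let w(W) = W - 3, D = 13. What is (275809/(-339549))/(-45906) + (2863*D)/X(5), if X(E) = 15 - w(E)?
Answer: 44626544371831/15587336394 ≈ 2863.0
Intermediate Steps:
w(W) = -3 + W
X(E) = 18 - E (X(E) = 15 - (-3 + E) = 15 + (3 - E) = 18 - E)
(275809/(-339549))/(-45906) + (2863*D)/X(5) = (275809/(-339549))/(-45906) + (2863*13)/(18 - 1*5) = (275809*(-1/339549))*(-1/45906) + 37219/(18 - 5) = -275809/339549*(-1/45906) + 37219/13 = 275809/15587336394 + 37219*(1/13) = 275809/15587336394 + 2863 = 44626544371831/15587336394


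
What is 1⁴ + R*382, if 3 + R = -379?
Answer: -145923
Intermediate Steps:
R = -382 (R = -3 - 379 = -382)
1⁴ + R*382 = 1⁴ - 382*382 = 1 - 145924 = -145923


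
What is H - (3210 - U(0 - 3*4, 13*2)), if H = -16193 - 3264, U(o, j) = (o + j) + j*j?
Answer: -21977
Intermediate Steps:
U(o, j) = j + o + j² (U(o, j) = (j + o) + j² = j + o + j²)
H = -19457
H - (3210 - U(0 - 3*4, 13*2)) = -19457 - (3210 - (13*2 + (0 - 3*4) + (13*2)²)) = -19457 - (3210 - (26 + (0 - 12) + 26²)) = -19457 - (3210 - (26 - 12 + 676)) = -19457 - (3210 - 1*690) = -19457 - (3210 - 690) = -19457 - 1*2520 = -19457 - 2520 = -21977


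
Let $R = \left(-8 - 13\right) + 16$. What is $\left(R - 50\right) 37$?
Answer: $-2035$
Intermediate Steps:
$R = -5$ ($R = -21 + 16 = -5$)
$\left(R - 50\right) 37 = \left(-5 - 50\right) 37 = \left(-55\right) 37 = -2035$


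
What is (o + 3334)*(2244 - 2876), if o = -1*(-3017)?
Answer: -4013832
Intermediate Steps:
o = 3017
(o + 3334)*(2244 - 2876) = (3017 + 3334)*(2244 - 2876) = 6351*(-632) = -4013832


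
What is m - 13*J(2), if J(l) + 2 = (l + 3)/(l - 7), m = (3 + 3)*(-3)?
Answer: 21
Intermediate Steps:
m = -18 (m = 6*(-3) = -18)
J(l) = -2 + (3 + l)/(-7 + l) (J(l) = -2 + (l + 3)/(l - 7) = -2 + (3 + l)/(-7 + l))
m - 13*J(2) = -18 - 13*(17 - 1*2)/(-7 + 2) = -18 - 13*(17 - 2)/(-5) = -18 - (-13)*15/5 = -18 - 13*(-3) = -18 + 39 = 21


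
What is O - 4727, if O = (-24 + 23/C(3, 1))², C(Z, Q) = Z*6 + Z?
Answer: -1853246/441 ≈ -4202.4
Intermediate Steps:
C(Z, Q) = 7*Z (C(Z, Q) = 6*Z + Z = 7*Z)
O = 231361/441 (O = (-24 + 23/((7*3)))² = (-24 + 23/21)² = (-481/21)² = 231361/441 ≈ 524.63)
O - 4727 = 231361/441 - 4727 = -1853246/441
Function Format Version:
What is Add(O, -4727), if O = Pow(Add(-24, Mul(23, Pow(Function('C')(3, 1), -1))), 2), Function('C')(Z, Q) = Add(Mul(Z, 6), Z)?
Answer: Rational(-1853246, 441) ≈ -4202.4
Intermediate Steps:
Function('C')(Z, Q) = Mul(7, Z) (Function('C')(Z, Q) = Add(Mul(6, Z), Z) = Mul(7, Z))
O = Rational(231361, 441) (O = Pow(Add(-24, Mul(23, Pow(Mul(7, 3), -1))), 2) = Pow(Add(-24, Mul(23, Pow(21, -1))), 2) = Pow(Add(-24, Mul(23, Rational(1, 21))), 2) = Pow(Add(-24, Rational(23, 21)), 2) = Pow(Rational(-481, 21), 2) = Rational(231361, 441) ≈ 524.63)
Add(O, -4727) = Add(Rational(231361, 441), -4727) = Rational(-1853246, 441)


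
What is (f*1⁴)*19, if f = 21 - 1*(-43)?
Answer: 1216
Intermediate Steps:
f = 64 (f = 21 + 43 = 64)
(f*1⁴)*19 = (64*1⁴)*19 = (64*1)*19 = 64*19 = 1216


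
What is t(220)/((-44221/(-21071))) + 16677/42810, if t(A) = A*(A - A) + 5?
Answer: 1749240389/631033670 ≈ 2.7720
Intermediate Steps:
t(A) = 5 (t(A) = A*0 + 5 = 0 + 5 = 5)
t(220)/((-44221/(-21071))) + 16677/42810 = 5/((-44221/(-21071))) + 16677/42810 = 5/((-44221*(-1/21071))) + 16677*(1/42810) = 5/(44221/21071) + 5559/14270 = 5*(21071/44221) + 5559/14270 = 105355/44221 + 5559/14270 = 1749240389/631033670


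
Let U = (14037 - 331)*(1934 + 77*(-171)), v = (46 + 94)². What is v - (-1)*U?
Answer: -153939898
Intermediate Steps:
v = 19600 (v = 140² = 19600)
U = -153959498 (U = 13706*(1934 - 13167) = 13706*(-11233) = -153959498)
v - (-1)*U = 19600 - (-1)*(-153959498) = 19600 - 1*153959498 = 19600 - 153959498 = -153939898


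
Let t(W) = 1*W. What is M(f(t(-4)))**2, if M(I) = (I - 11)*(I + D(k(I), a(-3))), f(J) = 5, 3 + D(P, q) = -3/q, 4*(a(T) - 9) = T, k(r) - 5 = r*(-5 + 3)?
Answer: 11664/121 ≈ 96.397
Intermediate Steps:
k(r) = 5 - 2*r (k(r) = 5 + r*(-5 + 3) = 5 + r*(-2) = 5 - 2*r)
a(T) = 9 + T/4
t(W) = W
D(P, q) = -3 - 3/q
M(I) = (-11 + I)*(-37/11 + I) (M(I) = (I - 11)*(I + (-3 - 3/(9 + (1/4)*(-3)))) = (-11 + I)*(I + (-3 - 3/(9 - 3/4))) = (-11 + I)*(I + (-3 - 3/33/4)) = (-11 + I)*(I + (-3 - 3*4/33)) = (-11 + I)*(I + (-3 - 4/11)) = (-11 + I)*(I - 37/11) = (-11 + I)*(-37/11 + I))
M(f(t(-4)))**2 = (37 + 5**2 - 158/11*5)**2 = (37 + 25 - 790/11)**2 = (-108/11)**2 = 11664/121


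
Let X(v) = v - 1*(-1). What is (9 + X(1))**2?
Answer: 121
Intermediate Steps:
X(v) = 1 + v (X(v) = v + 1 = 1 + v)
(9 + X(1))**2 = (9 + (1 + 1))**2 = (9 + 2)**2 = 11**2 = 121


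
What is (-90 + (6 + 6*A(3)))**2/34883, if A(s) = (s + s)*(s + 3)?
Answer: 17424/34883 ≈ 0.49950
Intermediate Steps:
A(s) = 2*s*(3 + s) (A(s) = (2*s)*(3 + s) = 2*s*(3 + s))
(-90 + (6 + 6*A(3)))**2/34883 = (-90 + (6 + 6*(2*3*(3 + 3))))**2/34883 = (-90 + (6 + 6*(2*3*6)))**2*(1/34883) = (-90 + (6 + 6*36))**2*(1/34883) = (-90 + (6 + 216))**2*(1/34883) = (-90 + 222)**2*(1/34883) = 132**2*(1/34883) = 17424*(1/34883) = 17424/34883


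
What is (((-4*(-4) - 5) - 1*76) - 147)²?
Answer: 44944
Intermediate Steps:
(((-4*(-4) - 5) - 1*76) - 147)² = (((16 - 5) - 76) - 147)² = ((11 - 76) - 147)² = (-65 - 147)² = (-212)² = 44944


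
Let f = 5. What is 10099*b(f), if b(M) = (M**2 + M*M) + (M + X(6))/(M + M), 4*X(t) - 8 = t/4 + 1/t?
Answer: 61492811/120 ≈ 5.1244e+5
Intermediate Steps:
X(t) = 2 + 1/(4*t) + t/16 (X(t) = 2 + (t/4 + 1/t)/4 = 2 + (1/t + t/4)/4 = 2 + (1/(4*t) + t/16) = 2 + 1/(4*t) + t/16)
b(M) = 2*M**2 + (29/12 + M)/(2*M) (b(M) = (M**2 + M*M) + (M + (1/16)*(4 + 6*(32 + 6))/6)/(M + M) = (M**2 + M**2) + (M + (1/16)*(1/6)*(4 + 6*38))/((2*M)) = 2*M**2 + (M + (1/16)*(1/6)*(4 + 228))*(1/(2*M)) = 2*M**2 + (M + (1/16)*(1/6)*232)*(1/(2*M)) = 2*M**2 + (M + 29/12)*(1/(2*M)) = 2*M**2 + (29/12 + M)*(1/(2*M)) = 2*M**2 + (29/12 + M)/(2*M))
10099*b(f) = 10099*((1/24)*(29 + 12*5 + 48*5**3)/5) = 10099*((1/24)*(1/5)*(29 + 60 + 48*125)) = 10099*((1/24)*(1/5)*(29 + 60 + 6000)) = 10099*((1/24)*(1/5)*6089) = 10099*(6089/120) = 61492811/120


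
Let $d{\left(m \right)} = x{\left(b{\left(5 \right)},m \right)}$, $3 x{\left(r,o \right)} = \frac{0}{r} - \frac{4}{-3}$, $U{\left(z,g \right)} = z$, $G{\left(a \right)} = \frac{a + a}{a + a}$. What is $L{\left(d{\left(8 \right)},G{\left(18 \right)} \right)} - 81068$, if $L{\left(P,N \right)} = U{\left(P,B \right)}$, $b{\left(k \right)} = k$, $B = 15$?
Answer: $- \frac{729608}{9} \approx -81068.0$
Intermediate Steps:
$G{\left(a \right)} = 1$ ($G{\left(a \right)} = \frac{2 a}{2 a} = 2 a \frac{1}{2 a} = 1$)
$x{\left(r,o \right)} = \frac{4}{9}$ ($x{\left(r,o \right)} = \frac{\frac{0}{r} - \frac{4}{-3}}{3} = \frac{0 - - \frac{4}{3}}{3} = \frac{0 + \frac{4}{3}}{3} = \frac{1}{3} \cdot \frac{4}{3} = \frac{4}{9}$)
$d{\left(m \right)} = \frac{4}{9}$
$L{\left(P,N \right)} = P$
$L{\left(d{\left(8 \right)},G{\left(18 \right)} \right)} - 81068 = \frac{4}{9} - 81068 = - \frac{729608}{9}$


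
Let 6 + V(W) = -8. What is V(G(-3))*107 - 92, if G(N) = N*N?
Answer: -1590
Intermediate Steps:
G(N) = N²
V(W) = -14 (V(W) = -6 - 8 = -14)
V(G(-3))*107 - 92 = -14*107 - 92 = -1498 - 92 = -1590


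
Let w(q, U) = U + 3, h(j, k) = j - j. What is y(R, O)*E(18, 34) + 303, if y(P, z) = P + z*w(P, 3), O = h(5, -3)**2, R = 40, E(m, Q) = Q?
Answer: 1663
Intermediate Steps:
h(j, k) = 0
O = 0 (O = 0**2 = 0)
w(q, U) = 3 + U
y(P, z) = P + 6*z (y(P, z) = P + z*(3 + 3) = P + z*6 = P + 6*z)
y(R, O)*E(18, 34) + 303 = (40 + 6*0)*34 + 303 = (40 + 0)*34 + 303 = 40*34 + 303 = 1360 + 303 = 1663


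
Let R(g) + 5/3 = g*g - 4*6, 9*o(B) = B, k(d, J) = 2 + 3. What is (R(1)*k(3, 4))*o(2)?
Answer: -740/27 ≈ -27.407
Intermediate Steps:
k(d, J) = 5
o(B) = B/9
R(g) = -77/3 + g² (R(g) = -5/3 + (g*g - 4*6) = -5/3 + (g² - 24) = -5/3 + (-24 + g²) = -77/3 + g²)
(R(1)*k(3, 4))*o(2) = ((-77/3 + 1²)*5)*((⅑)*2) = ((-77/3 + 1)*5)*(2/9) = -74/3*5*(2/9) = -370/3*2/9 = -740/27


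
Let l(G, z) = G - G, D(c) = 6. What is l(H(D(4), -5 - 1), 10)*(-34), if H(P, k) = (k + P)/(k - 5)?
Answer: 0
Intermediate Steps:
H(P, k) = (P + k)/(-5 + k)
l(G, z) = 0
l(H(D(4), -5 - 1), 10)*(-34) = 0*(-34) = 0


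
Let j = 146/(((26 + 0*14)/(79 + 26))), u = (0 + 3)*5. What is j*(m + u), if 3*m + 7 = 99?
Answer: 350035/13 ≈ 26926.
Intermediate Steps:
u = 15 (u = 3*5 = 15)
m = 92/3 (m = -7/3 + (⅓)*99 = -7/3 + 33 = 92/3 ≈ 30.667)
j = 7665/13 (j = 146/(((26 + 0)/105)) = 146/((26*(1/105))) = 146/(26/105) = 146*(105/26) = 7665/13 ≈ 589.62)
j*(m + u) = 7665*(92/3 + 15)/13 = (7665/13)*(137/3) = 350035/13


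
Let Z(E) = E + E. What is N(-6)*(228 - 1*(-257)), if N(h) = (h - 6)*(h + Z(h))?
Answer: 104760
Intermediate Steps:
Z(E) = 2*E
N(h) = 3*h*(-6 + h) (N(h) = (h - 6)*(h + 2*h) = (-6 + h)*(3*h) = 3*h*(-6 + h))
N(-6)*(228 - 1*(-257)) = (3*(-6)*(-6 - 6))*(228 - 1*(-257)) = (3*(-6)*(-12))*(228 + 257) = 216*485 = 104760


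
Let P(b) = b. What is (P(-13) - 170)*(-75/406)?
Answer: 13725/406 ≈ 33.805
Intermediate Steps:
(P(-13) - 170)*(-75/406) = (-13 - 170)*(-75/406) = -(-13725)/406 = -183*(-75/406) = 13725/406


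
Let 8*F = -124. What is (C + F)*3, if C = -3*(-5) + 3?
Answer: 15/2 ≈ 7.5000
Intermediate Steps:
F = -31/2 (F = (⅛)*(-124) = -31/2 ≈ -15.500)
C = 18 (C = 15 + 3 = 18)
(C + F)*3 = (18 - 31/2)*3 = (5/2)*3 = 15/2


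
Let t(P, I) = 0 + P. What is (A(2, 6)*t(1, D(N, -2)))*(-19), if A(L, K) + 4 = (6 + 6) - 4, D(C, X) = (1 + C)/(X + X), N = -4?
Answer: -76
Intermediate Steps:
D(C, X) = (1 + C)/(2*X) (D(C, X) = (1 + C)/((2*X)) = (1 + C)*(1/(2*X)) = (1 + C)/(2*X))
A(L, K) = 4 (A(L, K) = -4 + ((6 + 6) - 4) = -4 + (12 - 4) = -4 + 8 = 4)
t(P, I) = P
(A(2, 6)*t(1, D(N, -2)))*(-19) = (4*1)*(-19) = 4*(-19) = -76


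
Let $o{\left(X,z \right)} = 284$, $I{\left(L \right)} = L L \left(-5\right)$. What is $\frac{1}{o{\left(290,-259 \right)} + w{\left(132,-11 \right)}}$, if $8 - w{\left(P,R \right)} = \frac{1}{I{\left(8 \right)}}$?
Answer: $\frac{320}{93441} \approx 0.0034246$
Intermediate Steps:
$I{\left(L \right)} = - 5 L^{2}$ ($I{\left(L \right)} = L^{2} \left(-5\right) = - 5 L^{2}$)
$w{\left(P,R \right)} = \frac{2561}{320}$ ($w{\left(P,R \right)} = 8 - \frac{1}{\left(-5\right) 8^{2}} = 8 - \frac{1}{\left(-5\right) 64} = 8 - \frac{1}{-320} = 8 - - \frac{1}{320} = 8 + \frac{1}{320} = \frac{2561}{320}$)
$\frac{1}{o{\left(290,-259 \right)} + w{\left(132,-11 \right)}} = \frac{1}{284 + \frac{2561}{320}} = \frac{1}{\frac{93441}{320}} = \frac{320}{93441}$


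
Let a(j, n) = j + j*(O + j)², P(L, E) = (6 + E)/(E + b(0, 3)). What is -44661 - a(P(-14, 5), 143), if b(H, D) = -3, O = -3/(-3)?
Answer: -359191/8 ≈ -44899.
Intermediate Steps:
O = 1 (O = -3*(-⅓) = 1)
P(L, E) = (6 + E)/(-3 + E) (P(L, E) = (6 + E)/(E - 3) = (6 + E)/(-3 + E))
a(j, n) = j + j*(1 + j)²
-44661 - a(P(-14, 5), 143) = -44661 - (6 + 5)/(-3 + 5)*(1 + (1 + (6 + 5)/(-3 + 5))²) = -44661 - 11/2*(1 + (1 + 11/2)²) = -44661 - (½)*11*(1 + (1 + (½)*11)²) = -44661 - 11*(1 + (1 + 11/2)²)/2 = -44661 - 11*(1 + (13/2)²)/2 = -44661 - 11*(1 + 169/4)/2 = -44661 - 11*173/(2*4) = -44661 - 1*1903/8 = -44661 - 1903/8 = -359191/8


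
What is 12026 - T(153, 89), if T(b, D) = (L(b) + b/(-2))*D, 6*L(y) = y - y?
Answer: 37669/2 ≈ 18835.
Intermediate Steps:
L(y) = 0 (L(y) = (y - y)/6 = (1/6)*0 = 0)
T(b, D) = -D*b/2 (T(b, D) = (0 + b/(-2))*D = (0 + b*(-1/2))*D = (0 - b/2)*D = (-b/2)*D = -D*b/2)
12026 - T(153, 89) = 12026 - (-1)*89*153/2 = 12026 - 1*(-13617/2) = 12026 + 13617/2 = 37669/2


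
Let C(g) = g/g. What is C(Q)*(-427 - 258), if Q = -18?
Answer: -685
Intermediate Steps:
C(g) = 1
C(Q)*(-427 - 258) = 1*(-427 - 258) = 1*(-685) = -685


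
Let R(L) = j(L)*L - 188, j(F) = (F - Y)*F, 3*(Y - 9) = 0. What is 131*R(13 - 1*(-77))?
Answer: 85924472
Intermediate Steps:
Y = 9 (Y = 9 + (⅓)*0 = 9 + 0 = 9)
j(F) = F*(-9 + F) (j(F) = (F - 1*9)*F = (F - 9)*F = (-9 + F)*F = F*(-9 + F))
R(L) = -188 + L²*(-9 + L) (R(L) = (L*(-9 + L))*L - 188 = L²*(-9 + L) - 188 = -188 + L²*(-9 + L))
131*R(13 - 1*(-77)) = 131*(-188 + (13 - 1*(-77))²*(-9 + (13 - 1*(-77)))) = 131*(-188 + (13 + 77)²*(-9 + (13 + 77))) = 131*(-188 + 90²*(-9 + 90)) = 131*(-188 + 8100*81) = 131*(-188 + 656100) = 131*655912 = 85924472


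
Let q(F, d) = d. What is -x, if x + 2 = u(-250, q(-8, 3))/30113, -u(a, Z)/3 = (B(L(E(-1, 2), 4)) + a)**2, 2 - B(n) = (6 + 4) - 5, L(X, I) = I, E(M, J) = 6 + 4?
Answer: 252253/30113 ≈ 8.3769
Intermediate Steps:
E(M, J) = 10
B(n) = -3 (B(n) = 2 - ((6 + 4) - 5) = 2 - (10 - 5) = 2 - 1*5 = 2 - 5 = -3)
u(a, Z) = -3*(-3 + a)**2
x = -252253/30113 (x = -2 - 3*(-3 - 250)**2/30113 = -2 - 3*(-253)**2*(1/30113) = -2 - 3*64009*(1/30113) = -2 - 192027*1/30113 = -2 - 192027/30113 = -252253/30113 ≈ -8.3769)
-x = -1*(-252253/30113) = 252253/30113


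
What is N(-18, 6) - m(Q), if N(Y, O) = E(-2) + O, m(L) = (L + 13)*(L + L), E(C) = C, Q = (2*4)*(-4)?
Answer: -1212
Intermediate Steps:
Q = -32 (Q = 8*(-4) = -32)
m(L) = 2*L*(13 + L) (m(L) = (13 + L)*(2*L) = 2*L*(13 + L))
N(Y, O) = -2 + O
N(-18, 6) - m(Q) = (-2 + 6) - 2*(-32)*(13 - 32) = 4 - 2*(-32)*(-19) = 4 - 1*1216 = 4 - 1216 = -1212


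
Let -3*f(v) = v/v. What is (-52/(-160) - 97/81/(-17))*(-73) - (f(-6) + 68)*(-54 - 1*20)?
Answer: 274213907/55080 ≈ 4978.5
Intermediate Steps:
f(v) = -⅓ (f(v) = -v/(3*v) = -⅓*1 = -⅓)
(-52/(-160) - 97/81/(-17))*(-73) - (f(-6) + 68)*(-54 - 1*20) = (-52/(-160) - 97/81/(-17))*(-73) - (-⅓ + 68)*(-54 - 1*20) = (-52*(-1/160) - 97*1/81*(-1/17))*(-73) - 203*(-54 - 20)/3 = (13/40 - 97/81*(-1/17))*(-73) - 203*(-74)/3 = (13/40 + 97/1377)*(-73) - 1*(-15022/3) = (21781/55080)*(-73) + 15022/3 = -1590013/55080 + 15022/3 = 274213907/55080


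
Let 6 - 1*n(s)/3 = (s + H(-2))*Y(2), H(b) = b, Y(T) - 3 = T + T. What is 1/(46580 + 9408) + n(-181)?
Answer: 216169669/55988 ≈ 3861.0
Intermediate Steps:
Y(T) = 3 + 2*T (Y(T) = 3 + (T + T) = 3 + 2*T)
n(s) = 60 - 21*s (n(s) = 18 - 3*(s - 2)*(3 + 2*2) = 18 - 3*(-2 + s)*(3 + 4) = 18 - 3*(-2 + s)*7 = 18 - 3*(-14 + 7*s) = 18 + (42 - 21*s) = 60 - 21*s)
1/(46580 + 9408) + n(-181) = 1/(46580 + 9408) + (60 - 21*(-181)) = 1/55988 + (60 + 3801) = 1/55988 + 3861 = 216169669/55988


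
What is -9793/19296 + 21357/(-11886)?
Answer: -12583435/5460768 ≈ -2.3043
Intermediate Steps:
-9793/19296 + 21357/(-11886) = -9793*1/19296 + 21357*(-1/11886) = -9793/19296 - 1017/566 = -12583435/5460768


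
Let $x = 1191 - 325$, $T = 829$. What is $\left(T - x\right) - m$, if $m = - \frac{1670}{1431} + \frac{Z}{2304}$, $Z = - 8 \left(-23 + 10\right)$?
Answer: $- \frac{1642931}{45792} \approx -35.878$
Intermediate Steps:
$x = 866$
$Z = 104$ ($Z = \left(-8\right) \left(-13\right) = 104$)
$m = - \frac{51373}{45792}$ ($m = - \frac{1670}{1431} + \frac{104}{2304} = \left(-1670\right) \frac{1}{1431} + 104 \cdot \frac{1}{2304} = - \frac{1670}{1431} + \frac{13}{288} = - \frac{51373}{45792} \approx -1.1219$)
$\left(T - x\right) - m = \left(829 - 866\right) - - \frac{51373}{45792} = \left(829 - 866\right) + \frac{51373}{45792} = -37 + \frac{51373}{45792} = - \frac{1642931}{45792}$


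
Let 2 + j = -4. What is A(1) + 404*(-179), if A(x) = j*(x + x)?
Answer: -72328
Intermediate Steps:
j = -6 (j = -2 - 4 = -6)
A(x) = -12*x (A(x) = -6*(x + x) = -12*x)
A(1) + 404*(-179) = -12*1 + 404*(-179) = -12 - 72316 = -72328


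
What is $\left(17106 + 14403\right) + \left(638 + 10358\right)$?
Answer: $42505$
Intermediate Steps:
$\left(17106 + 14403\right) + \left(638 + 10358\right) = 31509 + 10996 = 42505$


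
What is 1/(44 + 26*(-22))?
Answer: -1/528 ≈ -0.0018939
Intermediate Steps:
1/(44 + 26*(-22)) = 1/(44 - 572) = 1/(-528) = -1/528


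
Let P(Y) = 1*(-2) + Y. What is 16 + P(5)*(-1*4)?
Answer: 4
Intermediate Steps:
P(Y) = -2 + Y
16 + P(5)*(-1*4) = 16 + (-2 + 5)*(-1*4) = 16 + 3*(-4) = 16 - 12 = 4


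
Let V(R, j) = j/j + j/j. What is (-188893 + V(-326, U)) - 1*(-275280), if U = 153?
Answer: 86389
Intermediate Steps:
V(R, j) = 2 (V(R, j) = 1 + 1 = 2)
(-188893 + V(-326, U)) - 1*(-275280) = (-188893 + 2) - 1*(-275280) = -188891 + 275280 = 86389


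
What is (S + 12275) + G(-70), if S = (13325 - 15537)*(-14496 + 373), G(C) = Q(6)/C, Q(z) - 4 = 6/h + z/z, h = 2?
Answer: 1093832281/35 ≈ 3.1252e+7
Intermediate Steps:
Q(z) = 8 (Q(z) = 4 + (6/2 + z/z) = 4 + (6*(½) + 1) = 4 + (3 + 1) = 4 + 4 = 8)
G(C) = 8/C
S = 31240076 (S = -2212*(-14123) = 31240076)
(S + 12275) + G(-70) = (31240076 + 12275) + 8/(-70) = 31252351 + 8*(-1/70) = 31252351 - 4/35 = 1093832281/35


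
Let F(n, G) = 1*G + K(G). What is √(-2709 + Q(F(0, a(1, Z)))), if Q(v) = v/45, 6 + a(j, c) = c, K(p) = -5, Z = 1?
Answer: I*√24383/3 ≈ 52.05*I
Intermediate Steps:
a(j, c) = -6 + c
F(n, G) = -5 + G (F(n, G) = 1*G - 5 = G - 5 = -5 + G)
Q(v) = v/45 (Q(v) = v*(1/45) = v/45)
√(-2709 + Q(F(0, a(1, Z)))) = √(-2709 + (-5 + (-6 + 1))/45) = √(-2709 + (-5 - 5)/45) = √(-2709 + (1/45)*(-10)) = √(-2709 - 2/9) = √(-24383/9) = I*√24383/3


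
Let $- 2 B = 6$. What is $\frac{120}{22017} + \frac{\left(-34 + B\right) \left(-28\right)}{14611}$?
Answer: $\frac{8187644}{107230129} \approx 0.076356$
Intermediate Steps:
$B = -3$ ($B = \left(- \frac{1}{2}\right) 6 = -3$)
$\frac{120}{22017} + \frac{\left(-34 + B\right) \left(-28\right)}{14611} = \frac{120}{22017} + \frac{\left(-34 - 3\right) \left(-28\right)}{14611} = 120 \cdot \frac{1}{22017} + \left(-37\right) \left(-28\right) \frac{1}{14611} = \frac{40}{7339} + 1036 \cdot \frac{1}{14611} = \frac{40}{7339} + \frac{1036}{14611} = \frac{8187644}{107230129}$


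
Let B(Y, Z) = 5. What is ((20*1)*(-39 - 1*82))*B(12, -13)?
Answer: -12100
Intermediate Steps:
((20*1)*(-39 - 1*82))*B(12, -13) = ((20*1)*(-39 - 1*82))*5 = (20*(-39 - 82))*5 = (20*(-121))*5 = -2420*5 = -12100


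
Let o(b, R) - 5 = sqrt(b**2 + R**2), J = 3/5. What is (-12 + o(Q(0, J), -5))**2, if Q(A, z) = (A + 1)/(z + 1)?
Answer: 4761/64 - 35*sqrt(65)/4 ≈ 3.8459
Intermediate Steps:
J = 3/5 (J = 3*(1/5) = 3/5 ≈ 0.60000)
Q(A, z) = (1 + A)/(1 + z)
o(b, R) = 5 + sqrt(R**2 + b**2) (o(b, R) = 5 + sqrt(b**2 + R**2) = 5 + sqrt(R**2 + b**2))
(-12 + o(Q(0, J), -5))**2 = (-12 + (5 + sqrt((-5)**2 + ((1 + 0)/(1 + 3/5))**2)))**2 = (-12 + (5 + sqrt(25 + (1/(8/5))**2)))**2 = (-12 + (5 + sqrt(25 + ((5/8)*1)**2)))**2 = (-12 + (5 + sqrt(25 + (5/8)**2)))**2 = (-12 + (5 + sqrt(25 + 25/64)))**2 = (-12 + (5 + sqrt(1625/64)))**2 = (-12 + (5 + 5*sqrt(65)/8))**2 = (-7 + 5*sqrt(65)/8)**2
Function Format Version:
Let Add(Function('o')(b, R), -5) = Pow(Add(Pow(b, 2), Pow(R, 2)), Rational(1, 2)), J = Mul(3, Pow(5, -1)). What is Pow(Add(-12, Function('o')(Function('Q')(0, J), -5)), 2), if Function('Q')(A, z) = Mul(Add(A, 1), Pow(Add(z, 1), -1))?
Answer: Add(Rational(4761, 64), Mul(Rational(-35, 4), Pow(65, Rational(1, 2)))) ≈ 3.8459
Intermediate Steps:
J = Rational(3, 5) (J = Mul(3, Rational(1, 5)) = Rational(3, 5) ≈ 0.60000)
Function('Q')(A, z) = Mul(Pow(Add(1, z), -1), Add(1, A)) (Function('Q')(A, z) = Mul(Add(1, A), Pow(Add(1, z), -1)) = Mul(Pow(Add(1, z), -1), Add(1, A)))
Function('o')(b, R) = Add(5, Pow(Add(Pow(R, 2), Pow(b, 2)), Rational(1, 2))) (Function('o')(b, R) = Add(5, Pow(Add(Pow(b, 2), Pow(R, 2)), Rational(1, 2))) = Add(5, Pow(Add(Pow(R, 2), Pow(b, 2)), Rational(1, 2))))
Pow(Add(-12, Function('o')(Function('Q')(0, J), -5)), 2) = Pow(Add(-12, Add(5, Pow(Add(Pow(-5, 2), Pow(Mul(Pow(Add(1, Rational(3, 5)), -1), Add(1, 0)), 2)), Rational(1, 2)))), 2) = Pow(Add(-12, Add(5, Pow(Add(25, Pow(Mul(Pow(Rational(8, 5), -1), 1), 2)), Rational(1, 2)))), 2) = Pow(Add(-12, Add(5, Pow(Add(25, Pow(Mul(Rational(5, 8), 1), 2)), Rational(1, 2)))), 2) = Pow(Add(-12, Add(5, Pow(Add(25, Pow(Rational(5, 8), 2)), Rational(1, 2)))), 2) = Pow(Add(-12, Add(5, Pow(Add(25, Rational(25, 64)), Rational(1, 2)))), 2) = Pow(Add(-12, Add(5, Pow(Rational(1625, 64), Rational(1, 2)))), 2) = Pow(Add(-12, Add(5, Mul(Rational(5, 8), Pow(65, Rational(1, 2))))), 2) = Pow(Add(-7, Mul(Rational(5, 8), Pow(65, Rational(1, 2)))), 2)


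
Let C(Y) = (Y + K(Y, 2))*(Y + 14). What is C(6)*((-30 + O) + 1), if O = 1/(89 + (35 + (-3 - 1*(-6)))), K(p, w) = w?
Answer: -589120/127 ≈ -4638.7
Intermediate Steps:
C(Y) = (2 + Y)*(14 + Y) (C(Y) = (Y + 2)*(Y + 14) = (2 + Y)*(14 + Y))
O = 1/127 (O = 1/(89 + (35 + (-3 + 6))) = 1/(89 + (35 + 3)) = 1/(89 + 38) = 1/127 ≈ 0.0078740)
C(6)*((-30 + O) + 1) = (28 + 6**2 + 16*6)*((-30 + 1/127) + 1) = (28 + 36 + 96)*(-3809/127 + 1) = 160*(-3682/127) = -589120/127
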